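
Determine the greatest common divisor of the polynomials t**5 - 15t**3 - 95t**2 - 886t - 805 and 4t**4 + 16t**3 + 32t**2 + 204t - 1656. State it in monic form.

Repeated division with remainder:
  t**5 - 15t**3 - 95t**2 - 886t - 805 = ((1/4)t - 1)(4t**4 + 16t**3 + 32t**2 + 204t - 1656) + (-7t**3 - 114t**2 - 268t - 2461)
  4t**4 + 16t**3 + 32t**2 + 204t - 1656 = (-(4/7)t + 344/49)(-7t**3 - 114t**2 - 268t - 2461) + ((33280/49)t**2 + (33280/49)t + 765440/49)
  -7t**3 - 114t**2 - 268t - 2461 = (-(343/33280)t - 5243/33280)((33280/49)t**2 + (33280/49)t + 765440/49) + (0)
Last nonzero remainder: (33280/49)t**2 + (33280/49)t + 765440/49. Dividing through by 33280/49 gives the monic gcd t**2 + t + 23.

t**2 + t + 23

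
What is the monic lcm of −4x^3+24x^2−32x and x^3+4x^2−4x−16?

Apply the Euclidean algorithm:
  −4x^3+24x^2−32x = (−4)(x^3+4x^2−4x−16) + (40x^2−48x−64)
  x^3+4x^2−4x−16 = ((1/40)x+13/100)(40x^2−48x−64) + ((96/25)x−192/25)
  40x^2−48x−64 = ((125/12)x+25/3)((96/25)x−192/25) + (0)
Last nonzero remainder: (96/25)x−192/25. Dividing through by 96/25 gives the monic gcd x−2.
Then lcm(f, g) = f·g / gcd(f, g); expanding and making the result monic gives the answer.

x^5−20x^3+64x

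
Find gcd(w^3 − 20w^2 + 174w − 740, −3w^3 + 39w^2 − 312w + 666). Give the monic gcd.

w^2 − 10w + 74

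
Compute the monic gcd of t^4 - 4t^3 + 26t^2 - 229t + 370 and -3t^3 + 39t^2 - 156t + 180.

t^2 - 7t + 10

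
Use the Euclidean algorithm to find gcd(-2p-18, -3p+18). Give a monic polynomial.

1

By polynomial division,
  -2p-18 = (2/3)(-3p+18) + (-30)
  -3p+18 = ((1/10)p-3/5)(-30) + (0)
The last nonzero remainder is the constant -30, so the polynomials are coprime and gcd = 1.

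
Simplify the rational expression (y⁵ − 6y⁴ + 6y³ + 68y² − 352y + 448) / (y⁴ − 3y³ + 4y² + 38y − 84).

Repeated division with remainder:
  y⁵ − 6y⁴ + 6y³ + 68y² − 352y + 448 = (y − 3)(y⁴ − 3y³ + 4y² + 38y − 84) + (−7y³ + 42y² − 154y + 196)
  y⁴ − 3y³ + 4y² + 38y − 84 = (−(1/7)y − 3/7)(−7y³ + 42y² − 154y + 196) + (0)
Last nonzero remainder: −7y³ + 42y² − 154y + 196. Dividing through by −7 gives the monic gcd y³ − 6y² + 22y − 28.
Cancel y³ − 6y² + 22y − 28 from numerator and denominator to get the reduced form.

(y² − 16)/(y + 3)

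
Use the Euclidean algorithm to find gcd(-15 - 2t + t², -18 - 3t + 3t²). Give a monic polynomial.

Repeated division with remainder:
  t² - 2t - 15 = (1/3)(3t² - 3t - 18) + (-t - 9)
  3t² - 3t - 18 = (-3t + 30)(-t - 9) + (252)
  -t - 9 = (-(1/252)t - 1/28)(252) + (0)
The last nonzero remainder is the constant 252, so the polynomials are coprime and gcd = 1.

1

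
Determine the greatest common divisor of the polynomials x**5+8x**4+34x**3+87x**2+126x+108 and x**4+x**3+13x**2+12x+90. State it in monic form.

Euclidean algorithm in ℚ[x]:
  x**5+8x**4+34x**3+87x**2+126x+108 = (x+7)(x**4+x**3+13x**2+12x+90) + (14x**3−16x**2−48x−522)
  x**4+x**3+13x**2+12x+90 = ((1/14)x+15/98)(14x**3−16x**2−48x−522) + ((925/49)x**2+(2775/49)x+8325/49)
  14x**3−16x**2−48x−522 = ((686/925)x−2842/925)((925/49)x**2+(2775/49)x+8325/49) + (0)
Last nonzero remainder: (925/49)x**2+(2775/49)x+8325/49. Dividing through by 925/49 gives the monic gcd x**2+3x+9.

x**2+3x+9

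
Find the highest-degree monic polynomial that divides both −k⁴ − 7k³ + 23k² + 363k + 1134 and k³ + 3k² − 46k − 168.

k² − k − 42

Euclidean algorithm in ℚ[k]:
  −k⁴ − 7k³ + 23k² + 363k + 1134 = (−k − 4)(k³ + 3k² − 46k − 168) + (−11k² + 11k + 462)
  k³ + 3k² − 46k − 168 = (−(1/11)k − 4/11)(−11k² + 11k + 462) + (0)
Last nonzero remainder: −11k² + 11k + 462. Dividing through by −11 gives the monic gcd k² − k − 42.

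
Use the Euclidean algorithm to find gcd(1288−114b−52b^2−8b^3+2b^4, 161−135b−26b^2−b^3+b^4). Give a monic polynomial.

−161−26b+b^3

Repeated division with remainder:
  2b^4−8b^3−52b^2−114b+1288 = (2)(b^4−b^3−26b^2−135b+161) + (−6b^3+156b+966)
  b^4−b^3−26b^2−135b+161 = (−(1/6)b+1/6)(−6b^3+156b+966) + (0)
Last nonzero remainder: −6b^3+156b+966. Dividing through by −6 gives the monic gcd b^3−26b−161.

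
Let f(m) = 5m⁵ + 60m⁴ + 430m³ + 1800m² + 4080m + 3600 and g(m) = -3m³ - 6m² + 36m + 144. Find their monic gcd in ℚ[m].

m² + 6m + 12

Apply the Euclidean algorithm:
  5m⁵ + 60m⁴ + 430m³ + 1800m² + 4080m + 3600 = (-(5/3)m² - (50/3)m - 130)(-3m³ - 6m² + 36m + 144) + (1860m² + 11160m + 22320)
  -3m³ - 6m² + 36m + 144 = (-(1/620)m + 1/155)(1860m² + 11160m + 22320) + (0)
Last nonzero remainder: 1860m² + 11160m + 22320. Dividing through by 1860 gives the monic gcd m² + 6m + 12.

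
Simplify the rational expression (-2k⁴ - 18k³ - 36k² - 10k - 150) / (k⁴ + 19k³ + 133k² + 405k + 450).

(-2k² + 2k - 6)/(k² + 9k + 18)

Euclidean algorithm in ℚ[k]:
  -2k⁴ - 18k³ - 36k² - 10k - 150 = (-2)(k⁴ + 19k³ + 133k² + 405k + 450) + (20k³ + 230k² + 800k + 750)
  k⁴ + 19k³ + 133k² + 405k + 450 = ((1/20)k + 3/8)(20k³ + 230k² + 800k + 750) + ((27/4)k² + (135/2)k + 675/4)
  20k³ + 230k² + 800k + 750 = ((80/27)k + 40/9)((27/4)k² + (135/2)k + 675/4) + (0)
Last nonzero remainder: (27/4)k² + (135/2)k + 675/4. Dividing through by 27/4 gives the monic gcd k² + 10k + 25.
Cancel k² + 10k + 25 from numerator and denominator to get the reduced form.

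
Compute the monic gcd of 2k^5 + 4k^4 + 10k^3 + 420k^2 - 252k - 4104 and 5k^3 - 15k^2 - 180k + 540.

k^2 + 3k - 18

Apply the Euclidean algorithm:
  2k^5 + 4k^4 + 10k^3 + 420k^2 - 252k - 4104 = ((2/5)k^2 + 2k + 112/5)(5k^3 - 15k^2 - 180k + 540) + (900k^2 + 2700k - 16200)
  5k^3 - 15k^2 - 180k + 540 = ((1/180)k - 1/30)(900k^2 + 2700k - 16200) + (0)
Last nonzero remainder: 900k^2 + 2700k - 16200. Dividing through by 900 gives the monic gcd k^2 + 3k - 18.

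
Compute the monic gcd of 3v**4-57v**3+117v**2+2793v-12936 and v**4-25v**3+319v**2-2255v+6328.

v**2-15v+56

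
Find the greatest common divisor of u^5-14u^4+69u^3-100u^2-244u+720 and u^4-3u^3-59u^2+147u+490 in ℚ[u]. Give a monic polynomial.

u^2-3u-10

Euclidean algorithm in ℚ[u]:
  u^5-14u^4+69u^3-100u^2-244u+720 = (u-11)(u^4-3u^3-59u^2+147u+490) + (95u^3-896u^2+883u+6110)
  u^4-3u^3-59u^2+147u+490 = ((1/95)u+611/9025)(95u^3-896u^2+883u+6110) + (-(68904/9025)u^2+(206712/9025)u+137808/1805)
  95u^3-896u^2+883u+6110 = (-(857375/68904)u+5514275/68904)(-(68904/9025)u^2+(206712/9025)u+137808/1805) + (0)
Last nonzero remainder: -(68904/9025)u^2+(206712/9025)u+137808/1805. Dividing through by -68904/9025 gives the monic gcd u^2-3u-10.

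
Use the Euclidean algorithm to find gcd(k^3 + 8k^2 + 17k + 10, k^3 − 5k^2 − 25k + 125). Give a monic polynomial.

k + 5

Euclidean algorithm in ℚ[k]:
  k^3 + 8k^2 + 17k + 10 = (k^3 − 5k^2 − 25k + 125) + (13k^2 + 42k − 115)
  k^3 − 5k^2 − 25k + 125 = ((1/13)k − 107/169)(13k^2 + 42k − 115) + ((1764/169)k + 8820/169)
  13k^2 + 42k − 115 = ((2197/1764)k − 3887/1764)((1764/169)k + 8820/169) + (0)
Last nonzero remainder: (1764/169)k + 8820/169. Dividing through by 1764/169 gives the monic gcd k + 5.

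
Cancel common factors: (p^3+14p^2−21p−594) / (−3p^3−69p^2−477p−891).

Apply the Euclidean algorithm:
  p^3+14p^2−21p−594 = (−1/3)(−3p^3−69p^2−477p−891) + (−9p^2−180p−891)
  −3p^3−69p^2−477p−891 = ((1/3)p+1)(−9p^2−180p−891) + (0)
Last nonzero remainder: −9p^2−180p−891. Dividing through by −9 gives the monic gcd p^2+20p+99.
Cancel p^2+20p+99 from numerator and denominator to get the reduced form.

(−p+6)/(3p+9)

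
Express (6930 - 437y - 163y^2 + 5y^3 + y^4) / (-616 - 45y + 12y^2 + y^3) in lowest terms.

Apply the Euclidean algorithm:
  y^4 + 5y^3 - 163y^2 - 437y + 6930 = (y - 7)(y^3 + 12y^2 - 45y - 616) + (-34y^2 - 136y + 2618)
  y^3 + 12y^2 - 45y - 616 = (-(1/34)y - 4/17)(-34y^2 - 136y + 2618) + (0)
Last nonzero remainder: -34y^2 - 136y + 2618. Dividing through by -34 gives the monic gcd y^2 + 4y - 77.
Cancel y^2 + 4y - 77 from numerator and denominator to get the reduced form.

(-90 + y + y^2)/(8 + y)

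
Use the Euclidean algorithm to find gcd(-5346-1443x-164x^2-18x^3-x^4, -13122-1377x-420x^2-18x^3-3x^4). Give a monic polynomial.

Apply the Euclidean algorithm:
  -x^4-18x^3-164x^2-1443x-5346 = (1/3)(-3x^4-18x^3-420x^2-1377x-13122) + (-12x^3-24x^2-984x-972)
  -3x^4-18x^3-420x^2-1377x-13122 = ((1/4)x+1)(-12x^3-24x^2-984x-972) + (-150x^2-150x-12150)
  -12x^3-24x^2-984x-972 = ((2/25)x+2/25)(-150x^2-150x-12150) + (0)
Last nonzero remainder: -150x^2-150x-12150. Dividing through by -150 gives the monic gcd x^2+x+81.

81+x+x^2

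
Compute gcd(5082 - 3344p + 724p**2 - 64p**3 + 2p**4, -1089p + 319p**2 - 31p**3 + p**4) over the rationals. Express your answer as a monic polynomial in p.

121 - 22p + p**2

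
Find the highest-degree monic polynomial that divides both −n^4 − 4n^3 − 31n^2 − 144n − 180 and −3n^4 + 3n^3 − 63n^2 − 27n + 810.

n^3 + 2n^2 + 27n + 90

Repeated division with remainder:
  −n^4 − 4n^3 − 31n^2 − 144n − 180 = (1/3)(−3n^4 + 3n^3 − 63n^2 − 27n + 810) + (−5n^3 − 10n^2 − 135n − 450)
  −3n^4 + 3n^3 − 63n^2 − 27n + 810 = ((3/5)n − 9/5)(−5n^3 − 10n^2 − 135n − 450) + (0)
Last nonzero remainder: −5n^3 − 10n^2 − 135n − 450. Dividing through by −5 gives the monic gcd n^3 + 2n^2 + 27n + 90.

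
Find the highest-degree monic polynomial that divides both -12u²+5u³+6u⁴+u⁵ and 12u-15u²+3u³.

-u+u²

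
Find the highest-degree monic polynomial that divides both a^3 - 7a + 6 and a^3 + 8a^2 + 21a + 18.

Apply the Euclidean algorithm:
  a^3 - 7a + 6 = (a^3 + 8a^2 + 21a + 18) + (-8a^2 - 28a - 12)
  a^3 + 8a^2 + 21a + 18 = (-(1/8)a - 9/16)(-8a^2 - 28a - 12) + ((15/4)a + 45/4)
  -8a^2 - 28a - 12 = (-(32/15)a - 16/15)((15/4)a + 45/4) + (0)
Last nonzero remainder: (15/4)a + 45/4. Dividing through by 15/4 gives the monic gcd a + 3.

a + 3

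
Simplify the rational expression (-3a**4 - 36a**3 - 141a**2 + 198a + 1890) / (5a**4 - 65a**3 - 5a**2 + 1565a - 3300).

(-3a**2 - 30a - 126)/(5a**2 - 75a + 220)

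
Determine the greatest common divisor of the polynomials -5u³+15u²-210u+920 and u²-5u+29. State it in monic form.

Euclidean algorithm in ℚ[u]:
  -5u³+15u²-210u+920 = (-5u-10)(u²-5u+29) + (-115u+1210)
  u²-5u+29 = (-(1/115)u-127/2645)(-115u+1210) + (46075/529)
  -115u+1210 = (-(12167/9215)u+128018/9215)(46075/529) + (0)
The last nonzero remainder is the constant 46075/529, so the polynomials are coprime and gcd = 1.

1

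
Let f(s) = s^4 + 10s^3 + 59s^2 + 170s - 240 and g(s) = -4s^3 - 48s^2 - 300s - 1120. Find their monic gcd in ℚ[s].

s^2 + 5s + 40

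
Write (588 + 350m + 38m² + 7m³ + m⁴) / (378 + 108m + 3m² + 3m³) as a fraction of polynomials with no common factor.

Repeated division with remainder:
  m⁴ + 7m³ + 38m² + 350m + 588 = ((1/3)m + 2)(3m³ + 3m² + 108m + 378) + (−4m² + 8m − 168)
  3m³ + 3m² + 108m + 378 = (−(3/4)m − 9/4)(−4m² + 8m − 168) + (0)
Last nonzero remainder: −4m² + 8m − 168. Dividing through by −4 gives the monic gcd m² − 2m + 42.
Cancel m² − 2m + 42 from numerator and denominator to get the reduced form.

(14 + 9m + m²)/(9 + 3m)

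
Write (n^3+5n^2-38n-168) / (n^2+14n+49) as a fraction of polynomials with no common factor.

(n^2-2n-24)/(n+7)

Euclidean algorithm in ℚ[n]:
  n^3+5n^2-38n-168 = (n-9)(n^2+14n+49) + (39n+273)
  n^2+14n+49 = ((1/39)n+7/39)(39n+273) + (0)
Last nonzero remainder: 39n+273. Dividing through by 39 gives the monic gcd n+7.
Cancel n+7 from numerator and denominator to get the reduced form.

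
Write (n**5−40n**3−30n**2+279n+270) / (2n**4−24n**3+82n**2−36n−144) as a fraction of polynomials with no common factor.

(n**2+8n+15)/(2n−8)

Euclidean algorithm in ℚ[n]:
  n**5−40n**3−30n**2+279n+270 = ((1/2)n+6)(2n**4−24n**3+82n**2−36n−144) + (63n**3−504n**2+567n+1134)
  2n**4−24n**3+82n**2−36n−144 = ((2/63)n−8/63)(63n**3−504n**2+567n+1134) + (0)
Last nonzero remainder: 63n**3−504n**2+567n+1134. Dividing through by 63 gives the monic gcd n**3−8n**2+9n+18.
Cancel n**3−8n**2+9n+18 from numerator and denominator to get the reduced form.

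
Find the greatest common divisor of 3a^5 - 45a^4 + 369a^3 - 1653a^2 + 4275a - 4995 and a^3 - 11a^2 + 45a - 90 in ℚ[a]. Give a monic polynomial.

a^2 - 5a + 15

Euclidean algorithm in ℚ[a]:
  3a^5 - 45a^4 + 369a^3 - 1653a^2 + 4275a - 4995 = (3a^2 - 12a + 102)(a^3 - 11a^2 + 45a - 90) + (279a^2 - 1395a + 4185)
  a^3 - 11a^2 + 45a - 90 = ((1/279)a - 2/93)(279a^2 - 1395a + 4185) + (0)
Last nonzero remainder: 279a^2 - 1395a + 4185. Dividing through by 279 gives the monic gcd a^2 - 5a + 15.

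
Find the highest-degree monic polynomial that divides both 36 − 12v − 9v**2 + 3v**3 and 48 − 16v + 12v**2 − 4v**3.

Euclidean algorithm in ℚ[v]:
  3v**3 − 9v**2 − 12v + 36 = (−3/4)(−4v**3 + 12v**2 − 16v + 48) + (−24v + 72)
  −4v**3 + 12v**2 − 16v + 48 = ((1/6)v**2 + 2/3)(−24v + 72) + (0)
Last nonzero remainder: −24v + 72. Dividing through by −24 gives the monic gcd v − 3.

−3 + v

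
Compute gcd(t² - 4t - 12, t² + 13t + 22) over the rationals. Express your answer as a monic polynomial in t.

Euclidean algorithm in ℚ[t]:
  t² - 4t - 12 = (t² + 13t + 22) + (-17t - 34)
  t² + 13t + 22 = (-(1/17)t - 11/17)(-17t - 34) + (0)
Last nonzero remainder: -17t - 34. Dividing through by -17 gives the monic gcd t + 2.

t + 2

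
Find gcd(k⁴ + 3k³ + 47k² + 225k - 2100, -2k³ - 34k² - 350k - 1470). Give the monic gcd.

Apply the Euclidean algorithm:
  k⁴ + 3k³ + 47k² + 225k - 2100 = (-(1/2)k + 7)(-2k³ - 34k² - 350k - 1470) + (110k² + 1940k + 8190)
  -2k³ - 34k² - 350k - 1470 = (-(1/55)k + 7/605)(110k² + 1940k + 8190) + (-(27048/121)k - 189336/121)
  110k² + 1940k + 8190 = (-(6655/13524)k - 23595/4508)(-(27048/121)k - 189336/121) + (0)
Last nonzero remainder: -(27048/121)k - 189336/121. Dividing through by -27048/121 gives the monic gcd k + 7.

k + 7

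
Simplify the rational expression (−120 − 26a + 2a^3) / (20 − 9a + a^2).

Repeated division with remainder:
  2a^3 − 26a − 120 = (2a + 18)(a^2 − 9a + 20) + (96a − 480)
  a^2 − 9a + 20 = ((1/96)a − 1/24)(96a − 480) + (0)
Last nonzero remainder: 96a − 480. Dividing through by 96 gives the monic gcd a − 5.
Cancel a − 5 from numerator and denominator to get the reduced form.

(24 + 10a + 2a^2)/(−4 + a)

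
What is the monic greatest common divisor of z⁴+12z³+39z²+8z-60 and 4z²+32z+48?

z²+8z+12

Repeated division with remainder:
  z⁴+12z³+39z²+8z-60 = ((1/4)z²+z-5/4)(4z²+32z+48) + (0)
Last nonzero remainder: 4z²+32z+48. Dividing through by 4 gives the monic gcd z²+8z+12.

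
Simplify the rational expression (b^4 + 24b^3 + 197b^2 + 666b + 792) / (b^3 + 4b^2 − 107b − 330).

(b^2 + 10b + 24)/(b − 10)

Repeated division with remainder:
  b^4 + 24b^3 + 197b^2 + 666b + 792 = (b + 20)(b^3 + 4b^2 − 107b − 330) + (224b^2 + 3136b + 7392)
  b^3 + 4b^2 − 107b − 330 = ((1/224)b − 5/112)(224b^2 + 3136b + 7392) + (0)
Last nonzero remainder: 224b^2 + 3136b + 7392. Dividing through by 224 gives the monic gcd b^2 + 14b + 33.
Cancel b^2 + 14b + 33 from numerator and denominator to get the reduced form.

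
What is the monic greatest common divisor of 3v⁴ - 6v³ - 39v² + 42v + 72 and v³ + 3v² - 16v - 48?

v² - v - 12

Repeated division with remainder:
  3v⁴ - 6v³ - 39v² + 42v + 72 = (3v - 15)(v³ + 3v² - 16v - 48) + (54v² - 54v - 648)
  v³ + 3v² - 16v - 48 = ((1/54)v + 2/27)(54v² - 54v - 648) + (0)
Last nonzero remainder: 54v² - 54v - 648. Dividing through by 54 gives the monic gcd v² - v - 12.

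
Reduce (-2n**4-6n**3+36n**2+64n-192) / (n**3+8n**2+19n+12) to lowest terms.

(-2n**3+2n**2+28n-48)/(n**2+4n+3)

Repeated division with remainder:
  -2n**4-6n**3+36n**2+64n-192 = (-2n+10)(n**3+8n**2+19n+12) + (-6n**2-102n-312)
  n**3+8n**2+19n+12 = (-(1/6)n+3/2)(-6n**2-102n-312) + (120n+480)
  -6n**2-102n-312 = (-(1/20)n-13/20)(120n+480) + (0)
Last nonzero remainder: 120n+480. Dividing through by 120 gives the monic gcd n+4.
Cancel n+4 from numerator and denominator to get the reduced form.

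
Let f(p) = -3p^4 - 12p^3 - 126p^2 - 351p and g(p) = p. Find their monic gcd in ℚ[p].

Apply the Euclidean algorithm:
  -3p^4 - 12p^3 - 126p^2 - 351p = (-3p^3 - 12p^2 - 126p - 351)(p) + (0)
The last nonzero remainder p is already monic.

p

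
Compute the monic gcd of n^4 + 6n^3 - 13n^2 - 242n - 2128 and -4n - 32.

By polynomial division,
  n^4 + 6n^3 - 13n^2 - 242n - 2128 = (-(1/4)n^3 + (1/2)n^2 - (3/4)n + 133/2)(-4n - 32) + (0)
Last nonzero remainder: -4n - 32. Dividing through by -4 gives the monic gcd n + 8.

n + 8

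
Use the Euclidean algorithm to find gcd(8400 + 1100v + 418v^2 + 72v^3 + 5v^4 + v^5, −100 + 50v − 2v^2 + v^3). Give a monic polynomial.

50 + v^2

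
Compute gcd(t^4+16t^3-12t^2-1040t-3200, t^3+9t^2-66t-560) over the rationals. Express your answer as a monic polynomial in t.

t^2+2t-80

By polynomial division,
  t^4+16t^3-12t^2-1040t-3200 = (t+7)(t^3+9t^2-66t-560) + (-9t^2-18t+720)
  t^3+9t^2-66t-560 = (-(1/9)t-7/9)(-9t^2-18t+720) + (0)
Last nonzero remainder: -9t^2-18t+720. Dividing through by -9 gives the monic gcd t^2+2t-80.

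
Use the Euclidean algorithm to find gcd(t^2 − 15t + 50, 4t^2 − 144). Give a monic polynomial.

1

Euclidean algorithm in ℚ[t]:
  t^2 − 15t + 50 = (1/4)(4t^2 − 144) + (−15t + 86)
  4t^2 − 144 = (−(4/15)t − 344/225)(−15t + 86) + (−2816/225)
  −15t + 86 = ((3375/2816)t − 9675/1408)(−2816/225) + (0)
The last nonzero remainder is the constant −2816/225, so the polynomials are coprime and gcd = 1.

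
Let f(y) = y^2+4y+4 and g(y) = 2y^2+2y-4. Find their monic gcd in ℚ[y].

Apply the Euclidean algorithm:
  y^2+4y+4 = (1/2)(2y^2+2y-4) + (3y+6)
  2y^2+2y-4 = ((2/3)y-2/3)(3y+6) + (0)
Last nonzero remainder: 3y+6. Dividing through by 3 gives the monic gcd y+2.

y+2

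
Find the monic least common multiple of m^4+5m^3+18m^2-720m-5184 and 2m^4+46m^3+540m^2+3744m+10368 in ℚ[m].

m^5+14m^4+63m^3-558m^2-11664m-46656

Euclidean algorithm in ℚ[m]:
  m^4+5m^3+18m^2-720m-5184 = (1/2)(2m^4+46m^3+540m^2+3744m+10368) + (-18m^3-252m^2-2592m-10368)
  2m^4+46m^3+540m^2+3744m+10368 = (-(1/9)m-1)(-18m^3-252m^2-2592m-10368) + (0)
Last nonzero remainder: -18m^3-252m^2-2592m-10368. Dividing through by -18 gives the monic gcd m^3+14m^2+144m+576.
Then lcm(f, g) = f·g / gcd(f, g); expanding and making the result monic gives the answer.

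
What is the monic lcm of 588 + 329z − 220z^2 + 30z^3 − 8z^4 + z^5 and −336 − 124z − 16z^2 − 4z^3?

Euclidean algorithm in ℚ[z]:
  z^5 − 8z^4 + 30z^3 − 220z^2 + 329z + 588 = (−(1/4)z^2 + 3z − 47/4)(−4z^3 − 16z^2 − 124z − 336) + (−120z^2 − 120z − 3360)
  −4z^3 − 16z^2 − 124z − 336 = ((1/30)z + 1/10)(−120z^2 − 120z − 3360) + (0)
Last nonzero remainder: −120z^2 − 120z − 3360. Dividing through by −120 gives the monic gcd z^2 + z + 28.
Then lcm(f, g) = f·g / gcd(f, g); expanding and making the result monic gives the answer.

1764 + 1575z − 331z^2 − 130z^3 + 6z^4 − 5z^5 + z^6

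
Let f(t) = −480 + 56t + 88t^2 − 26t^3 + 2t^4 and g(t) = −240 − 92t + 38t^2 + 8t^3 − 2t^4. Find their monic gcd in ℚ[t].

40 + 2t − 7t^2 + t^3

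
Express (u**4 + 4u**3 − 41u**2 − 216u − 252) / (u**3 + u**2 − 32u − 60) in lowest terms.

By polynomial division,
  u**4 + 4u**3 − 41u**2 − 216u − 252 = (u + 3)(u**3 + u**2 − 32u − 60) + (−12u**2 − 60u − 72)
  u**3 + u**2 − 32u − 60 = (−(1/12)u + 1/3)(−12u**2 − 60u − 72) + (−18u − 36)
  −12u**2 − 60u − 72 = ((2/3)u + 2)(−18u − 36) + (0)
Last nonzero remainder: −18u − 36. Dividing through by −18 gives the monic gcd u + 2.
Cancel u + 2 from numerator and denominator to get the reduced form.

(u**3 + 2u**2 − 45u − 126)/(u**2 − u − 30)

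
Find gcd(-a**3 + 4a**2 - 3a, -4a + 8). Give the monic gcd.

Euclidean algorithm in ℚ[a]:
  -a**3 + 4a**2 - 3a = ((1/4)a**2 - (1/2)a - 1/4)(-4a + 8) + (2)
  -4a + 8 = (-2a + 4)(2) + (0)
The last nonzero remainder is the constant 2, so the polynomials are coprime and gcd = 1.

1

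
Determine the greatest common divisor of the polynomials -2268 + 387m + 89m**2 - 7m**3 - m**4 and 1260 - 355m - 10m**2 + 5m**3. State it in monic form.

By polynomial division,
  -m**4 - 7m**3 + 89m**2 + 387m - 2268 = (-(1/5)m - 9/5)(5m**3 - 10m**2 - 355m + 1260) + (0)
Last nonzero remainder: 5m**3 - 10m**2 - 355m + 1260. Dividing through by 5 gives the monic gcd m**3 - 2m**2 - 71m + 252.

252 - 71m - 2m**2 + m**3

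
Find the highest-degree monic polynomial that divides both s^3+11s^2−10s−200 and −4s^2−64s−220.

s+5

By polynomial division,
  s^3+11s^2−10s−200 = (−(1/4)s+5/4)(−4s^2−64s−220) + (15s+75)
  −4s^2−64s−220 = (−(4/15)s−44/15)(15s+75) + (0)
Last nonzero remainder: 15s+75. Dividing through by 15 gives the monic gcd s+5.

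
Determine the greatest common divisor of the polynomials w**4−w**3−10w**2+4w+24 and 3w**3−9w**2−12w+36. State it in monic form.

w**3−3w**2−4w+12

By polynomial division,
  w**4−w**3−10w**2+4w+24 = ((1/3)w+2/3)(3w**3−9w**2−12w+36) + (0)
Last nonzero remainder: 3w**3−9w**2−12w+36. Dividing through by 3 gives the monic gcd w**3−3w**2−4w+12.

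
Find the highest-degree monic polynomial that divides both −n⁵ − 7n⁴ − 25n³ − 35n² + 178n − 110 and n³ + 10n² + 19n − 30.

n² + 4n − 5

Apply the Euclidean algorithm:
  −n⁵ − 7n⁴ − 25n³ − 35n² + 178n − 110 = (−n² + 3n − 36)(n³ + 10n² + 19n − 30) + (238n² + 952n − 1190)
  n³ + 10n² + 19n − 30 = ((1/238)n + 3/119)(238n² + 952n − 1190) + (0)
Last nonzero remainder: 238n² + 952n − 1190. Dividing through by 238 gives the monic gcd n² + 4n − 5.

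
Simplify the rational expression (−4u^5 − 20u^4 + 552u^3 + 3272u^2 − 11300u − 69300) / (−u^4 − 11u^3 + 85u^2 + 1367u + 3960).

Euclidean algorithm in ℚ[u]:
  −4u^5 − 20u^4 + 552u^3 + 3272u^2 − 11300u − 69300 = (4u − 24)(−u^4 − 11u^3 + 85u^2 + 1367u + 3960) + (−52u^3 − 156u^2 + 5668u + 25740)
  −u^4 − 11u^3 + 85u^2 + 1367u + 3960 = ((1/52)u + 2/13)(−52u^3 − 156u^2 + 5668u + 25740) + (0)
Last nonzero remainder: −52u^3 − 156u^2 + 5668u + 25740. Dividing through by −52 gives the monic gcd u^3 + 3u^2 − 109u − 495.
Cancel u^3 + 3u^2 − 109u − 495 from numerator and denominator to get the reduced form.

(4u^2 + 8u − 140)/(u + 8)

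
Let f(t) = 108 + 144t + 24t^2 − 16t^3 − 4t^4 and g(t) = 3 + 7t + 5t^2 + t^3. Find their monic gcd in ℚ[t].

Apply the Euclidean algorithm:
  −4t^4 − 16t^3 + 24t^2 + 144t + 108 = (−4t + 4)(t^3 + 5t^2 + 7t + 3) + (32t^2 + 128t + 96)
  t^3 + 5t^2 + 7t + 3 = ((1/32)t + 1/32)(32t^2 + 128t + 96) + (0)
Last nonzero remainder: 32t^2 + 128t + 96. Dividing through by 32 gives the monic gcd t^2 + 4t + 3.

3 + 4t + t^2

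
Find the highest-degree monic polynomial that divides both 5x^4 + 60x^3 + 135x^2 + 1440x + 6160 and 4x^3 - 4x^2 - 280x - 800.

Repeated division with remainder:
  5x^4 + 60x^3 + 135x^2 + 1440x + 6160 = ((5/4)x + 65/4)(4x^3 - 4x^2 - 280x - 800) + (550x^2 + 6990x + 19160)
  4x^3 - 4x^2 - 280x - 800 = ((2/275)x - 1508/15125)(550x^2 + 6990x + 19160) + ((839664/3025)x + 3358656/3025)
  550x^2 + 6990x + 19160 = ((831875/419832)x + 7244875/419832)((839664/3025)x + 3358656/3025) + (0)
Last nonzero remainder: (839664/3025)x + 3358656/3025. Dividing through by 839664/3025 gives the monic gcd x + 4.

x + 4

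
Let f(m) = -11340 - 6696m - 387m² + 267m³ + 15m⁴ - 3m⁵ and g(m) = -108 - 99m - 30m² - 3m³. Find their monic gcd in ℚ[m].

9 + 6m + m²

By polynomial division,
  -3m⁵ + 15m⁴ + 267m³ - 387m² - 6696m - 11340 = (m² - 15m + 28)(-3m³ - 30m² - 99m - 108) + (-924m² - 5544m - 8316)
  -3m³ - 30m² - 99m - 108 = ((1/308)m + 1/77)(-924m² - 5544m - 8316) + (0)
Last nonzero remainder: -924m² - 5544m - 8316. Dividing through by -924 gives the monic gcd m² + 6m + 9.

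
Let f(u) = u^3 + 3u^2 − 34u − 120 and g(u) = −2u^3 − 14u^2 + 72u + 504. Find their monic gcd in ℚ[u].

Apply the Euclidean algorithm:
  u^3 + 3u^2 − 34u − 120 = (−1/2)(−2u^3 − 14u^2 + 72u + 504) + (−4u^2 + 2u + 132)
  −2u^3 − 14u^2 + 72u + 504 = ((1/2)u + 15/4)(−4u^2 + 2u + 132) + (−(3/2)u + 9)
  −4u^2 + 2u + 132 = ((8/3)u + 44/3)(−(3/2)u + 9) + (0)
Last nonzero remainder: −(3/2)u + 9. Dividing through by −3/2 gives the monic gcd u − 6.

u − 6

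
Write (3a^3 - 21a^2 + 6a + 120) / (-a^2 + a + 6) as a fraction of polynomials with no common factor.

(-3a^2 + 27a - 60)/(a - 3)

Euclidean algorithm in ℚ[a]:
  3a^3 - 21a^2 + 6a + 120 = (-3a + 18)(-a^2 + a + 6) + (6a + 12)
  -a^2 + a + 6 = (-(1/6)a + 1/2)(6a + 12) + (0)
Last nonzero remainder: 6a + 12. Dividing through by 6 gives the monic gcd a + 2.
Cancel a + 2 from numerator and denominator to get the reduced form.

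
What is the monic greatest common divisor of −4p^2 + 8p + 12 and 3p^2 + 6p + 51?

1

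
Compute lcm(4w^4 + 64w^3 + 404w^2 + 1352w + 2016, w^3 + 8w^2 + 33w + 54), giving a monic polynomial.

Apply the Euclidean algorithm:
  4w^4 + 64w^3 + 404w^2 + 1352w + 2016 = (4w + 32)(w^3 + 8w^2 + 33w + 54) + (16w^2 + 80w + 288)
  w^3 + 8w^2 + 33w + 54 = ((1/16)w + 3/16)(16w^2 + 80w + 288) + (0)
Last nonzero remainder: 16w^2 + 80w + 288. Dividing through by 16 gives the monic gcd w^2 + 5w + 18.
Then lcm(f, g) = f·g / gcd(f, g); expanding and making the result monic gives the answer.

w^5 + 19w^4 + 149w^3 + 641w^2 + 1518w + 1512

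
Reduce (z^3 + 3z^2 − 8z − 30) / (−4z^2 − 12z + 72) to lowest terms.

(−z^2 − 6z − 10)/(4z + 24)

Repeated division with remainder:
  z^3 + 3z^2 − 8z − 30 = (−(1/4)z)(−4z^2 − 12z + 72) + (10z − 30)
  −4z^2 − 12z + 72 = (−(2/5)z − 12/5)(10z − 30) + (0)
Last nonzero remainder: 10z − 30. Dividing through by 10 gives the monic gcd z − 3.
Cancel z − 3 from numerator and denominator to get the reduced form.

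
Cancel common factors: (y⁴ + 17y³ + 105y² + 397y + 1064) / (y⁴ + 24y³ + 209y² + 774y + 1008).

(y² + 2y + 19)/(y² + 9y + 18)

Euclidean algorithm in ℚ[y]:
  y⁴ + 17y³ + 105y² + 397y + 1064 = (y⁴ + 24y³ + 209y² + 774y + 1008) + (−7y³ − 104y² − 377y + 56)
  y⁴ + 24y³ + 209y² + 774y + 1008 = (−(1/7)y − 64/49)(−7y³ − 104y² − 377y + 56) + ((946/49)y² + (14190/49)y + 7568/7)
  −7y³ − 104y² − 377y + 56 = (−(343/946)y + 49/946)((946/49)y² + (14190/49)y + 7568/7) + (0)
Last nonzero remainder: (946/49)y² + (14190/49)y + 7568/7. Dividing through by 946/49 gives the monic gcd y² + 15y + 56.
Cancel y² + 15y + 56 from numerator and denominator to get the reduced form.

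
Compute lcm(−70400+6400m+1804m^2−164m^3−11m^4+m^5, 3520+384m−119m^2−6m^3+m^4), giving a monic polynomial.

−352000−38400m+15420m^2+984m^3−219m^4−6m^5+m^6

Repeated division with remainder:
  m^5−11m^4−164m^3+1804m^2+6400m−70400 = (m−5)(m^4−6m^3−119m^2+384m+3520) + (−75m^3+825m^2+4800m−52800)
  m^4−6m^3−119m^2+384m+3520 = (−(1/75)m−1/15)(−75m^3+825m^2+4800m−52800) + (0)
Last nonzero remainder: −75m^3+825m^2+4800m−52800. Dividing through by −75 gives the monic gcd m^3−11m^2−64m+704.
Then lcm(f, g) = f·g / gcd(f, g); expanding and making the result monic gives the answer.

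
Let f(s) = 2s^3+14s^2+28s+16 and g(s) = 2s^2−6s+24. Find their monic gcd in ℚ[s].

1

Repeated division with remainder:
  2s^3+14s^2+28s+16 = (s+10)(2s^2−6s+24) + (64s−224)
  2s^2−6s+24 = ((1/32)s+1/64)(64s−224) + (55/2)
  64s−224 = ((128/55)s−448/55)(55/2) + (0)
The last nonzero remainder is the constant 55/2, so the polynomials are coprime and gcd = 1.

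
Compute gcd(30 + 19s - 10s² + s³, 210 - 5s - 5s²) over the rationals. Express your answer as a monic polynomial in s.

Apply the Euclidean algorithm:
  s³ - 10s² + 19s + 30 = (-(1/5)s + 11/5)(-5s² - 5s + 210) + (72s - 432)
  -5s² - 5s + 210 = (-(5/72)s - 35/72)(72s - 432) + (0)
Last nonzero remainder: 72s - 432. Dividing through by 72 gives the monic gcd s - 6.

-6 + s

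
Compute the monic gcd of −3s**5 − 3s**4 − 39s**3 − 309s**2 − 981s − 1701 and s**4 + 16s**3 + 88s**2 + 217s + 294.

s**2 + 3s + 7

By polynomial division,
  −3s**5 − 3s**4 − 39s**3 − 309s**2 − 981s − 1701 = (−3s + 45)(s**4 + 16s**3 + 88s**2 + 217s + 294) + (−495s**3 − 3618s**2 − 9864s − 14931)
  s**4 + 16s**3 + 88s**2 + 217s + 294 = (−(1/495)s − 478/27225)(−495s**3 − 3618s**2 − 9864s − 14931) + ((13764/3025)s**2 + (41292/3025)s + 96348/3025)
  −495s**3 − 3618s**2 − 9864s − 14931 = (−(499125/4588)s − 2150775/4588)((13764/3025)s**2 + (41292/3025)s + 96348/3025) + (0)
Last nonzero remainder: (13764/3025)s**2 + (41292/3025)s + 96348/3025. Dividing through by 13764/3025 gives the monic gcd s**2 + 3s + 7.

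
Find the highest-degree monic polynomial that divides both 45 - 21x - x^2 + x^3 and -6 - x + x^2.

Repeated division with remainder:
  x^3 - x^2 - 21x + 45 = (x)(x^2 - x - 6) + (-15x + 45)
  x^2 - x - 6 = (-(1/15)x - 2/15)(-15x + 45) + (0)
Last nonzero remainder: -15x + 45. Dividing through by -15 gives the monic gcd x - 3.

-3 + x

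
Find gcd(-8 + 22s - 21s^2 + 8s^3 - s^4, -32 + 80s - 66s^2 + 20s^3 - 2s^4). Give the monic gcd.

-4 + 9s - 6s^2 + s^3

By polynomial division,
  -s^4 + 8s^3 - 21s^2 + 22s - 8 = (1/2)(-2s^4 + 20s^3 - 66s^2 + 80s - 32) + (-2s^3 + 12s^2 - 18s + 8)
  -2s^4 + 20s^3 - 66s^2 + 80s - 32 = (s - 4)(-2s^3 + 12s^2 - 18s + 8) + (0)
Last nonzero remainder: -2s^3 + 12s^2 - 18s + 8. Dividing through by -2 gives the monic gcd s^3 - 6s^2 + 9s - 4.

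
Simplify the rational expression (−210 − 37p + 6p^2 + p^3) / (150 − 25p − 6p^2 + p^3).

Repeated division with remainder:
  p^3 + 6p^2 − 37p − 210 = (p^3 − 6p^2 − 25p + 150) + (12p^2 − 12p − 360)
  p^3 − 6p^2 − 25p + 150 = ((1/12)p − 5/12)(12p^2 − 12p − 360) + (0)
Last nonzero remainder: 12p^2 − 12p − 360. Dividing through by 12 gives the monic gcd p^2 − p − 30.
Cancel p^2 − p − 30 from numerator and denominator to get the reduced form.

(7 + p)/(−5 + p)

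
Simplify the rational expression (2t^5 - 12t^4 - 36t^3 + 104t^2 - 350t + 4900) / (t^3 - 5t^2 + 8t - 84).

(2t^3 - 14t^2 - 50t + 350)/(t - 6)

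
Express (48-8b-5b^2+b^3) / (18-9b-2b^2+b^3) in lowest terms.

Apply the Euclidean algorithm:
  b^3-5b^2-8b+48 = (b^3-2b^2-9b+18) + (-3b^2+b+30)
  b^3-2b^2-9b+18 = (-(1/3)b+5/9)(-3b^2+b+30) + ((4/9)b+4/3)
  -3b^2+b+30 = (-(27/4)b+45/2)((4/9)b+4/3) + (0)
Last nonzero remainder: (4/9)b+4/3. Dividing through by 4/9 gives the monic gcd b+3.
Cancel b+3 from numerator and denominator to get the reduced form.

(16-8b+b^2)/(6-5b+b^2)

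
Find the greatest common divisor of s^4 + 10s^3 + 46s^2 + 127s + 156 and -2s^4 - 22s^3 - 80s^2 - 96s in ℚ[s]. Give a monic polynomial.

s^2 + 7s + 12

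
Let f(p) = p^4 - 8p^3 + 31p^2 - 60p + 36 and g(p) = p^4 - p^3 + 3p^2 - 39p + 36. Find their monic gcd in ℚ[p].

By polynomial division,
  p^4 - 8p^3 + 31p^2 - 60p + 36 = (p^4 - p^3 + 3p^2 - 39p + 36) + (-7p^3 + 28p^2 - 21p)
  p^4 - p^3 + 3p^2 - 39p + 36 = (-(1/7)p - 3/7)(-7p^3 + 28p^2 - 21p) + (12p^2 - 48p + 36)
  -7p^3 + 28p^2 - 21p = (-(7/12)p)(12p^2 - 48p + 36) + (0)
Last nonzero remainder: 12p^2 - 48p + 36. Dividing through by 12 gives the monic gcd p^2 - 4p + 3.

p^2 - 4p + 3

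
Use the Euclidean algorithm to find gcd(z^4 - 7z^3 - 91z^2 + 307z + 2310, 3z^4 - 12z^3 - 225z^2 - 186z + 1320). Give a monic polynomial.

z^2 - 6z - 55

By polynomial division,
  z^4 - 7z^3 - 91z^2 + 307z + 2310 = (1/3)(3z^4 - 12z^3 - 225z^2 - 186z + 1320) + (-3z^3 - 16z^2 + 369z + 1870)
  3z^4 - 12z^3 - 225z^2 - 186z + 1320 = (-z + 28/3)(-3z^3 - 16z^2 + 369z + 1870) + ((880/3)z^2 - 1760z - 48400/3)
  -3z^3 - 16z^2 + 369z + 1870 = (-(9/880)z - 51/440)((880/3)z^2 - 1760z - 48400/3) + (0)
Last nonzero remainder: (880/3)z^2 - 1760z - 48400/3. Dividing through by 880/3 gives the monic gcd z^2 - 6z - 55.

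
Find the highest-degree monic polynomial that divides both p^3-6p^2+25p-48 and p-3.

By polynomial division,
  p^3-6p^2+25p-48 = (p^2-3p+16)(p-3) + (0)
The last nonzero remainder p-3 is already monic.

p-3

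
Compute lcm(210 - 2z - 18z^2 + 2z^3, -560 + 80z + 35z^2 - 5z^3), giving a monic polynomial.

Apply the Euclidean algorithm:
  2z^3 - 18z^2 - 2z + 210 = (-2/5)(-5z^3 + 35z^2 + 80z - 560) + (-4z^2 + 30z - 14)
  -5z^3 + 35z^2 + 80z - 560 = ((5/4)z + 5/8)(-4z^2 + 30z - 14) + ((315/4)z - 2205/4)
  -4z^2 + 30z - 14 = (-(16/315)z + 8/315)((315/4)z - 2205/4) + (0)
Last nonzero remainder: (315/4)z - 2205/4. Dividing through by 315/4 gives the monic gcd z - 7.
Then lcm(f, g) = f·g / gcd(f, g); expanding and making the result monic gives the answer.

-1680 + 16z + 249z^2 - 17z^3 - 9z^4 + z^5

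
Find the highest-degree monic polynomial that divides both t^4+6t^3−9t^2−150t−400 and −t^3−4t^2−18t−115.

t+5

By polynomial division,
  t^4+6t^3−9t^2−150t−400 = (−t−2)(−t^3−4t^2−18t−115) + (−35t^2−301t−630)
  −t^3−4t^2−18t−115 = ((1/35)t−23/175)(−35t^2−301t−630) + (−(989/25)t−989/5)
  −35t^2−301t−630 = ((875/989)t+3150/989)(−(989/25)t−989/5) + (0)
Last nonzero remainder: −(989/25)t−989/5. Dividing through by −989/25 gives the monic gcd t+5.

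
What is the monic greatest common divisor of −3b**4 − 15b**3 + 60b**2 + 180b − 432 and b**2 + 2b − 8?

b**2 + 2b − 8

Repeated division with remainder:
  −3b**4 − 15b**3 + 60b**2 + 180b − 432 = (−3b**2 − 9b + 54)(b**2 + 2b − 8) + (0)
The last nonzero remainder b**2 + 2b − 8 is already monic.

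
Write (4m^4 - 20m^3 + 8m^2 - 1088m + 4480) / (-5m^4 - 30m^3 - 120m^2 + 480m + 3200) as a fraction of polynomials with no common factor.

(-4m + 28)/(5m + 20)

By polynomial division,
  4m^4 - 20m^3 + 8m^2 - 1088m + 4480 = (-4/5)(-5m^4 - 30m^3 - 120m^2 + 480m + 3200) + (-44m^3 - 88m^2 - 704m + 7040)
  -5m^4 - 30m^3 - 120m^2 + 480m + 3200 = ((5/44)m + 5/11)(-44m^3 - 88m^2 - 704m + 7040) + (0)
Last nonzero remainder: -44m^3 - 88m^2 - 704m + 7040. Dividing through by -44 gives the monic gcd m^3 + 2m^2 + 16m - 160.
Cancel m^3 + 2m^2 + 16m - 160 from numerator and denominator to get the reduced form.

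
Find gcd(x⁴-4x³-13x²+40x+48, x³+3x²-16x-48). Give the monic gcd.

Repeated division with remainder:
  x⁴-4x³-13x²+40x+48 = (x-7)(x³+3x²-16x-48) + (24x²-24x-288)
  x³+3x²-16x-48 = ((1/24)x+1/6)(24x²-24x-288) + (0)
Last nonzero remainder: 24x²-24x-288. Dividing through by 24 gives the monic gcd x²-x-12.

x²-x-12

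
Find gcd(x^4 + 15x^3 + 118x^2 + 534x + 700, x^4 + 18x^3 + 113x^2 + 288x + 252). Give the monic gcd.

x^2 + 9x + 14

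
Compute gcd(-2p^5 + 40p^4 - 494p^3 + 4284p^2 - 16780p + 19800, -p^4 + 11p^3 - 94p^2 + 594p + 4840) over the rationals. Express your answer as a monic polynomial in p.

Euclidean algorithm in ℚ[p]:
  -2p^5 + 40p^4 - 494p^3 + 4284p^2 - 16780p + 19800 = (2p - 18)(-p^4 + 11p^3 - 94p^2 + 594p + 4840) + (-108p^3 + 1404p^2 - 15768p + 106920)
  -p^4 + 11p^3 - 94p^2 + 594p + 4840 = ((1/108)p + 1/54)(-108p^3 + 1404p^2 - 15768p + 106920) + (26p^2 - 104p + 2860)
  -108p^3 + 1404p^2 - 15768p + 106920 = (-(54/13)p + 486/13)(26p^2 - 104p + 2860) + (0)
Last nonzero remainder: 26p^2 - 104p + 2860. Dividing through by 26 gives the monic gcd p^2 - 4p + 110.

p^2 - 4p + 110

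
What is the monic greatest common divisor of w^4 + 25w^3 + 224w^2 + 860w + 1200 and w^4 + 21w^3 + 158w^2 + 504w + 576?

w^2 + 10w + 24

Repeated division with remainder:
  w^4 + 25w^3 + 224w^2 + 860w + 1200 = (w^4 + 21w^3 + 158w^2 + 504w + 576) + (4w^3 + 66w^2 + 356w + 624)
  w^4 + 21w^3 + 158w^2 + 504w + 576 = ((1/4)w + 9/8)(4w^3 + 66w^2 + 356w + 624) + (−(21/4)w^2 − (105/2)w − 126)
  4w^3 + 66w^2 + 356w + 624 = (−(16/21)w − 104/21)(−(21/4)w^2 − (105/2)w − 126) + (0)
Last nonzero remainder: −(21/4)w^2 − (105/2)w − 126. Dividing through by −21/4 gives the monic gcd w^2 + 10w + 24.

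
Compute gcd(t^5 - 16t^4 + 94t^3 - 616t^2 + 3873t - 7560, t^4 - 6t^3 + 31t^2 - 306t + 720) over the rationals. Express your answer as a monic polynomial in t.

By polynomial division,
  t^5 - 16t^4 + 94t^3 - 616t^2 + 3873t - 7560 = (t - 10)(t^4 - 6t^3 + 31t^2 - 306t + 720) + (3t^3 + 93t - 360)
  t^4 - 6t^3 + 31t^2 - 306t + 720 = ((1/3)t - 2)(3t^3 + 93t - 360) + (0)
Last nonzero remainder: 3t^3 + 93t - 360. Dividing through by 3 gives the monic gcd t^3 + 31t - 120.

t^3 + 31t - 120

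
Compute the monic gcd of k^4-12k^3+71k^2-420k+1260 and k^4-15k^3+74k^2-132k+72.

k^2-12k+36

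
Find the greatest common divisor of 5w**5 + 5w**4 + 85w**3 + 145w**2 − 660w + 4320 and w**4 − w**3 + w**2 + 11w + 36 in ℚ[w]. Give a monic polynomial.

Repeated division with remainder:
  5w**5 + 5w**4 + 85w**3 + 145w**2 − 660w + 4320 = (5w + 10)(w**4 − w**3 + w**2 + 11w + 36) + (90w**3 + 80w**2 − 950w + 3960)
  w**4 − w**3 + w**2 + 11w + 36 = ((1/90)w − 17/810)(90w**3 + 80w**2 − 950w + 3960) + ((1072/81)w**2 − (4288/81)w + 1072/9)
  90w**3 + 80w**2 − 950w + 3960 = ((3645/536)w + 4455/134)((1072/81)w**2 − (4288/81)w + 1072/9) + (0)
Last nonzero remainder: (1072/81)w**2 − (4288/81)w + 1072/9. Dividing through by 1072/81 gives the monic gcd w**2 − 4w + 9.

w**2 − 4w + 9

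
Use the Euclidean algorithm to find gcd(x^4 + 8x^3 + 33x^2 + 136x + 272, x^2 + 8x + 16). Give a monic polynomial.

Euclidean algorithm in ℚ[x]:
  x^4 + 8x^3 + 33x^2 + 136x + 272 = (x^2 + 17)(x^2 + 8x + 16) + (0)
The last nonzero remainder x^2 + 8x + 16 is already monic.

x^2 + 8x + 16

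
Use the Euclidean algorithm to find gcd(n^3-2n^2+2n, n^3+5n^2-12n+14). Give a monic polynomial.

n^2-2n+2

Apply the Euclidean algorithm:
  n^3-2n^2+2n = (n^3+5n^2-12n+14) + (-7n^2+14n-14)
  n^3+5n^2-12n+14 = (-(1/7)n-1)(-7n^2+14n-14) + (0)
Last nonzero remainder: -7n^2+14n-14. Dividing through by -7 gives the monic gcd n^2-2n+2.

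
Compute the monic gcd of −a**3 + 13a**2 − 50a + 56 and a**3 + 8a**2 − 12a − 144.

Repeated division with remainder:
  −a**3 + 13a**2 − 50a + 56 = (−1)(a**3 + 8a**2 − 12a − 144) + (21a**2 − 62a − 88)
  a**3 + 8a**2 − 12a − 144 = ((1/21)a + 230/441)(21a**2 − 62a − 88) + ((10816/441)a − 43264/441)
  21a**2 − 62a − 88 = ((9261/10816)a + 4851/5408)((10816/441)a − 43264/441) + (0)
Last nonzero remainder: (10816/441)a − 43264/441. Dividing through by 10816/441 gives the monic gcd a − 4.

a − 4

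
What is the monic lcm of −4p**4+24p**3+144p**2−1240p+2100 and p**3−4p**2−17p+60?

Repeated division with remainder:
  −4p**4+24p**3+144p**2−1240p+2100 = (−4p+8)(p**3−4p**2−17p+60) + (108p**2−864p+1620)
  p**3−4p**2−17p+60 = ((1/108)p+1/27)(108p**2−864p+1620) + (0)
Last nonzero remainder: 108p**2−864p+1620. Dividing through by 108 gives the monic gcd p**2−8p+15.
Then lcm(f, g) = f·g / gcd(f, g); expanding and making the result monic gives the answer.

p**5−2p**4−60p**3+166p**2+715p−2100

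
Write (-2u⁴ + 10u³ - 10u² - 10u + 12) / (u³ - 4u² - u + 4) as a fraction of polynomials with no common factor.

(-2u² + 10u - 12)/(u - 4)

Apply the Euclidean algorithm:
  -2u⁴ + 10u³ - 10u² - 10u + 12 = (-2u + 2)(u³ - 4u² - u + 4) + (-4u² + 4)
  u³ - 4u² - u + 4 = (-(1/4)u + 1)(-4u² + 4) + (0)
Last nonzero remainder: -4u² + 4. Dividing through by -4 gives the monic gcd u² - 1.
Cancel u² - 1 from numerator and denominator to get the reduced form.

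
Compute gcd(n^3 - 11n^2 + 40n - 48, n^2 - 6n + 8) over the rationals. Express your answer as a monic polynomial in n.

n - 4

Repeated division with remainder:
  n^3 - 11n^2 + 40n - 48 = (n - 5)(n^2 - 6n + 8) + (2n - 8)
  n^2 - 6n + 8 = ((1/2)n - 1)(2n - 8) + (0)
Last nonzero remainder: 2n - 8. Dividing through by 2 gives the monic gcd n - 4.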